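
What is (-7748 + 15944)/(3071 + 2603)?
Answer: 4098/2837 ≈ 1.4445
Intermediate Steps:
(-7748 + 15944)/(3071 + 2603) = 8196/5674 = 8196*(1/5674) = 4098/2837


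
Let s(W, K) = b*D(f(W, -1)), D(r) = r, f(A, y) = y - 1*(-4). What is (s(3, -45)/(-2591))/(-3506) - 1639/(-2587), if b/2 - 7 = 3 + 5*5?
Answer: 7444647332/11750213501 ≈ 0.63358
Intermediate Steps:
f(A, y) = 4 + y (f(A, y) = y + 4 = 4 + y)
b = 70 (b = 14 + 2*(3 + 5*5) = 14 + 2*(3 + 25) = 14 + 2*28 = 14 + 56 = 70)
s(W, K) = 210 (s(W, K) = 70*(4 - 1) = 70*3 = 210)
(s(3, -45)/(-2591))/(-3506) - 1639/(-2587) = (210/(-2591))/(-3506) - 1639/(-2587) = (210*(-1/2591))*(-1/3506) - 1639*(-1/2587) = -210/2591*(-1/3506) + 1639/2587 = 105/4542023 + 1639/2587 = 7444647332/11750213501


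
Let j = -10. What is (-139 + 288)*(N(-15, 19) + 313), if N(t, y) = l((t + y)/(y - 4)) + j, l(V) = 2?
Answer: 45445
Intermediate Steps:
N(t, y) = -8 (N(t, y) = 2 - 10 = -8)
(-139 + 288)*(N(-15, 19) + 313) = (-139 + 288)*(-8 + 313) = 149*305 = 45445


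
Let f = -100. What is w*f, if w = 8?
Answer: -800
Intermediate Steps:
w*f = 8*(-100) = -800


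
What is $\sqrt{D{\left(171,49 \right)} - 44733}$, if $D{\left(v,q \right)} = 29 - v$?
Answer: $5 i \sqrt{1795} \approx 211.84 i$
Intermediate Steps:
$\sqrt{D{\left(171,49 \right)} - 44733} = \sqrt{\left(29 - 171\right) - 44733} = \sqrt{-142 - 44733} = \sqrt{-44875} = 5 i \sqrt{1795}$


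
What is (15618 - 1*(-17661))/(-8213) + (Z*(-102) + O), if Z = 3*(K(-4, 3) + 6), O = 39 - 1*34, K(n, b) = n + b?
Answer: -12558104/8213 ≈ -1529.1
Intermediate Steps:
K(n, b) = b + n
O = 5 (O = 39 - 34 = 5)
Z = 15 (Z = 3*((3 - 4) + 6) = 3*(-1 + 6) = 3*5 = 15)
(15618 - 1*(-17661))/(-8213) + (Z*(-102) + O) = (15618 - 1*(-17661))/(-8213) + (15*(-102) + 5) = (15618 + 17661)*(-1/8213) + (-1530 + 5) = 33279*(-1/8213) - 1525 = -33279/8213 - 1525 = -12558104/8213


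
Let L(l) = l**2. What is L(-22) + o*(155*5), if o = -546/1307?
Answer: 209438/1307 ≈ 160.24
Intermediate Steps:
o = -546/1307 (o = -546*1/1307 = -546/1307 ≈ -0.41775)
L(-22) + o*(155*5) = (-22)**2 - 84630*5/1307 = 484 - 546/1307*775 = 484 - 423150/1307 = 209438/1307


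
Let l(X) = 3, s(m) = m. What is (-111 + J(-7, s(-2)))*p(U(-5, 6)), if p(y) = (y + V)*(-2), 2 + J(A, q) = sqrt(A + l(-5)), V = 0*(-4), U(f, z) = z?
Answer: 1356 - 24*I ≈ 1356.0 - 24.0*I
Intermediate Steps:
V = 0
J(A, q) = -2 + sqrt(3 + A) (J(A, q) = -2 + sqrt(A + 3) = -2 + sqrt(3 + A))
p(y) = -2*y (p(y) = (y + 0)*(-2) = y*(-2) = -2*y)
(-111 + J(-7, s(-2)))*p(U(-5, 6)) = (-111 + (-2 + sqrt(3 - 7)))*(-2*6) = (-111 + (-2 + sqrt(-4)))*(-12) = (-111 + (-2 + 2*I))*(-12) = (-113 + 2*I)*(-12) = 1356 - 24*I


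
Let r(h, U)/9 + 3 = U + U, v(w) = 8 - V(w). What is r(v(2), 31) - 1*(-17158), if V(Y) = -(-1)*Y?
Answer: 17689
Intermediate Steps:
V(Y) = Y
v(w) = 8 - w
r(h, U) = -27 + 18*U (r(h, U) = -27 + 9*(U + U) = -27 + 9*(2*U) = -27 + 18*U)
r(v(2), 31) - 1*(-17158) = (-27 + 18*31) - 1*(-17158) = (-27 + 558) + 17158 = 531 + 17158 = 17689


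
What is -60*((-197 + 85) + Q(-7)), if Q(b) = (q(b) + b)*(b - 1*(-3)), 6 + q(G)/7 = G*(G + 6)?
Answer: 6720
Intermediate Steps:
q(G) = -42 + 7*G*(6 + G) (q(G) = -42 + 7*(G*(G + 6)) = -42 + 7*(G*(6 + G)) = -42 + 7*G*(6 + G))
Q(b) = (3 + b)*(-42 + 7*b² + 43*b) (Q(b) = ((-42 + 7*b² + 42*b) + b)*(b - 1*(-3)) = (-42 + 7*b² + 43*b)*(b + 3) = (-42 + 7*b² + 43*b)*(3 + b) = (3 + b)*(-42 + 7*b² + 43*b))
-60*((-197 + 85) + Q(-7)) = -60*((-197 + 85) + (-126 + 7*(-7)³ + 64*(-7)² + 87*(-7))) = -60*(-112 + (-126 + 7*(-343) + 64*49 - 609)) = -60*(-112 + (-126 - 2401 + 3136 - 609)) = -60*(-112 + 0) = -60*(-112) = 6720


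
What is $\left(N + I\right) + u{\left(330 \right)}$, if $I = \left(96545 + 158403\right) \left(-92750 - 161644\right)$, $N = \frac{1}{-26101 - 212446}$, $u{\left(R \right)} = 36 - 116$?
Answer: $- \frac{15471500410046825}{238547} \approx -6.4857 \cdot 10^{10}$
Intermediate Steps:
$u{\left(R \right)} = -80$
$N = - \frac{1}{238547}$ ($N = \frac{1}{-238547} = - \frac{1}{238547} \approx -4.192 \cdot 10^{-6}$)
$I = -64857241512$ ($I = 254948 \left(-254394\right) = -64857241512$)
$\left(N + I\right) + u{\left(330 \right)} = \left(- \frac{1}{238547} - 64857241512\right) - 80 = - \frac{15471500390963065}{238547} - 80 = - \frac{15471500410046825}{238547}$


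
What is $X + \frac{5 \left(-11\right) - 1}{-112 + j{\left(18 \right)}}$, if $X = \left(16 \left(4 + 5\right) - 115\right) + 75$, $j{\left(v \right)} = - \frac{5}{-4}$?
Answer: $\frac{46296}{443} \approx 104.51$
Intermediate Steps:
$j{\left(v \right)} = \frac{5}{4}$ ($j{\left(v \right)} = \left(-5\right) \left(- \frac{1}{4}\right) = \frac{5}{4}$)
$X = 104$ ($X = \left(16 \cdot 9 - 115\right) + 75 = \left(144 - 115\right) + 75 = 29 + 75 = 104$)
$X + \frac{5 \left(-11\right) - 1}{-112 + j{\left(18 \right)}} = 104 + \frac{5 \left(-11\right) - 1}{-112 + \frac{5}{4}} = 104 + \frac{-55 - 1}{- \frac{443}{4}} = 104 - - \frac{224}{443} = 104 + \frac{224}{443} = \frac{46296}{443}$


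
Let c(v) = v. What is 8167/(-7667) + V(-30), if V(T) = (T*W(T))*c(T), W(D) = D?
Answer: -207017167/7667 ≈ -27001.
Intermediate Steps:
V(T) = T**3 (V(T) = (T*T)*T = T**2*T = T**3)
8167/(-7667) + V(-30) = 8167/(-7667) + (-30)**3 = 8167*(-1/7667) - 27000 = -8167/7667 - 27000 = -207017167/7667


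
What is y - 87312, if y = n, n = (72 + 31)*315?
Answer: -54867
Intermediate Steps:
n = 32445 (n = 103*315 = 32445)
y = 32445
y - 87312 = 32445 - 87312 = -54867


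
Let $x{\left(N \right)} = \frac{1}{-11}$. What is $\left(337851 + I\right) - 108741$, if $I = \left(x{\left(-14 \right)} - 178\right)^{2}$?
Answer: $\frac{31559991}{121} \approx 2.6083 \cdot 10^{5}$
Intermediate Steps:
$x{\left(N \right)} = - \frac{1}{11}$
$I = \frac{3837681}{121}$ ($I = \left(- \frac{1}{11} - 178\right)^{2} = \left(- \frac{1959}{11}\right)^{2} = \frac{3837681}{121} \approx 31716.0$)
$\left(337851 + I\right) - 108741 = \left(337851 + \frac{3837681}{121}\right) - 108741 = \frac{44717652}{121} - 108741 = \frac{31559991}{121}$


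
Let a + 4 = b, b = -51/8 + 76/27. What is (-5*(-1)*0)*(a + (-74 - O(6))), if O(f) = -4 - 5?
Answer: 0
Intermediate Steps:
O(f) = -9
b = -769/216 (b = -51*1/8 + 76*(1/27) = -51/8 + 76/27 = -769/216 ≈ -3.5602)
a = -1633/216 (a = -4 - 769/216 = -1633/216 ≈ -7.5602)
(-5*(-1)*0)*(a + (-74 - O(6))) = (-5*(-1)*0)*(-1633/216 + (-74 - 1*(-9))) = (5*0)*(-1633/216 + (-74 + 9)) = 0*(-1633/216 - 65) = 0*(-15673/216) = 0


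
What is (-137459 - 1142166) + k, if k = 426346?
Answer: -853279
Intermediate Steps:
(-137459 - 1142166) + k = (-137459 - 1142166) + 426346 = -1279625 + 426346 = -853279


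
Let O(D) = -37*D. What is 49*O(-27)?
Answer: 48951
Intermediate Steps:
49*O(-27) = 49*(-37*(-27)) = 49*999 = 48951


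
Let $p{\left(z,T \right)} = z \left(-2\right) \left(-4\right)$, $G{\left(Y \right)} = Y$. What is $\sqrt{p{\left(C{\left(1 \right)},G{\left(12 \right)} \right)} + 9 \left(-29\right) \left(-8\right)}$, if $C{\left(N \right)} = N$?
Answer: $4 \sqrt{131} \approx 45.782$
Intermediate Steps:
$p{\left(z,T \right)} = 8 z$ ($p{\left(z,T \right)} = - 2 z \left(-4\right) = 8 z$)
$\sqrt{p{\left(C{\left(1 \right)},G{\left(12 \right)} \right)} + 9 \left(-29\right) \left(-8\right)} = \sqrt{8 \cdot 1 + 9 \left(-29\right) \left(-8\right)} = \sqrt{8 - -2088} = \sqrt{8 + 2088} = \sqrt{2096} = 4 \sqrt{131}$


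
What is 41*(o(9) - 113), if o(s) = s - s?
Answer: -4633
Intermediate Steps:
o(s) = 0
41*(o(9) - 113) = 41*(0 - 113) = 41*(-113) = -4633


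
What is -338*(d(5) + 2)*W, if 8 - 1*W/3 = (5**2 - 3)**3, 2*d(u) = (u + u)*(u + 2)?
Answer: 399191520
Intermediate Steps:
d(u) = u*(2 + u) (d(u) = ((u + u)*(u + 2))/2 = ((2*u)*(2 + u))/2 = (2*u*(2 + u))/2 = u*(2 + u))
W = -31920 (W = 24 - 3*(5**2 - 3)**3 = 24 - 3*(25 - 3)**3 = 24 - 3*22**3 = 24 - 3*10648 = 24 - 31944 = -31920)
-338*(d(5) + 2)*W = -338*(5*(2 + 5) + 2)*(-31920) = -338*(5*7 + 2)*(-31920) = -338*(35 + 2)*(-31920) = -12506*(-31920) = -338*(-1181040) = 399191520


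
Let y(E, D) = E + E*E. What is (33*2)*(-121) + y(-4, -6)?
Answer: -7974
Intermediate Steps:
y(E, D) = E + E²
(33*2)*(-121) + y(-4, -6) = (33*2)*(-121) - 4*(1 - 4) = 66*(-121) - 4*(-3) = -7986 + 12 = -7974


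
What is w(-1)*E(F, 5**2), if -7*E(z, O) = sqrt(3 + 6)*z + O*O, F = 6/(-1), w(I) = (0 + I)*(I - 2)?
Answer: -1821/7 ≈ -260.14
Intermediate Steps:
w(I) = I*(-2 + I)
F = -6 (F = 6*(-1) = -6)
E(z, O) = -3*z/7 - O**2/7 (E(z, O) = -(sqrt(3 + 6)*z + O*O)/7 = -(sqrt(9)*z + O**2)/7 = -(3*z + O**2)/7 = -(O**2 + 3*z)/7 = -3*z/7 - O**2/7)
w(-1)*E(F, 5**2) = (-(-2 - 1))*(-3/7*(-6) - (5**2)**2/7) = (-1*(-3))*(18/7 - 1/7*25**2) = 3*(18/7 - 1/7*625) = 3*(18/7 - 625/7) = 3*(-607/7) = -1821/7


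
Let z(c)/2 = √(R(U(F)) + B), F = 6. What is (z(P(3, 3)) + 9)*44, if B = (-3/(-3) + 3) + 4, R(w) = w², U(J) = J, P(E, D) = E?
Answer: 396 + 176*√11 ≈ 979.73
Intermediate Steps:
B = 8 (B = (-3*(-⅓) + 3) + 4 = (1 + 3) + 4 = 4 + 4 = 8)
z(c) = 4*√11 (z(c) = 2*√(6² + 8) = 2*√(36 + 8) = 2*√44 = 2*(2*√11) = 4*√11)
(z(P(3, 3)) + 9)*44 = (4*√11 + 9)*44 = (9 + 4*√11)*44 = 396 + 176*√11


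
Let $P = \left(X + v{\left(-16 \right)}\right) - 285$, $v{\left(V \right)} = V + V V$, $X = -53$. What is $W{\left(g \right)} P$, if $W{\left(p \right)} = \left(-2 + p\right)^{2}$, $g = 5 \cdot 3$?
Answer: $-16562$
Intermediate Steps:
$v{\left(V \right)} = V + V^{2}$
$g = 15$
$P = -98$ ($P = \left(-53 - 16 \left(1 - 16\right)\right) - 285 = \left(-53 - -240\right) - 285 = \left(-53 + 240\right) - 285 = 187 - 285 = -98$)
$W{\left(g \right)} P = \left(-2 + 15\right)^{2} \left(-98\right) = 13^{2} \left(-98\right) = 169 \left(-98\right) = -16562$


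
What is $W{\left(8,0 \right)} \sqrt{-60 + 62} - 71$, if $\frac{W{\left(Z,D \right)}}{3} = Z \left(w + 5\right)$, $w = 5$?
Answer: $-71 + 240 \sqrt{2} \approx 268.41$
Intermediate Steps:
$W{\left(Z,D \right)} = 30 Z$ ($W{\left(Z,D \right)} = 3 Z \left(5 + 5\right) = 3 Z 10 = 3 \cdot 10 Z = 30 Z$)
$W{\left(8,0 \right)} \sqrt{-60 + 62} - 71 = 30 \cdot 8 \sqrt{-60 + 62} - 71 = 240 \sqrt{2} - 71 = -71 + 240 \sqrt{2}$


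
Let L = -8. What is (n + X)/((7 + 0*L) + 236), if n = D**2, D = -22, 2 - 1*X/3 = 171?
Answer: -23/243 ≈ -0.094650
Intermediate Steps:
X = -507 (X = 6 - 3*171 = 6 - 513 = -507)
n = 484 (n = (-22)**2 = 484)
(n + X)/((7 + 0*L) + 236) = (484 - 507)/((7 + 0*(-8)) + 236) = -23/((7 + 0) + 236) = -23/(7 + 236) = -23/243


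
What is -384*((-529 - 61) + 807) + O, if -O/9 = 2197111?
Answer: -19857327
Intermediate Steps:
O = -19773999 (O = -9*2197111 = -19773999)
-384*((-529 - 61) + 807) + O = -384*((-529 - 61) + 807) - 19773999 = -384*(-590 + 807) - 19773999 = -384*217 - 19773999 = -83328 - 19773999 = -19857327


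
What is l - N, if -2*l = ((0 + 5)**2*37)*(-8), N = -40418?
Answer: 44118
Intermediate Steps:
l = 3700 (l = -(0 + 5)**2*37*(-8)/2 = -5**2*37*(-8)/2 = -25*37*(-8)/2 = -925*(-8)/2 = -1/2*(-7400) = 3700)
l - N = 3700 - 1*(-40418) = 3700 + 40418 = 44118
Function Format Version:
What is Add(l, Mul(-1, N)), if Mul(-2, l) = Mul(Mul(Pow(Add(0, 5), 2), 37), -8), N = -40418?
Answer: 44118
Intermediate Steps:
l = 3700 (l = Mul(Rational(-1, 2), Mul(Mul(Pow(Add(0, 5), 2), 37), -8)) = Mul(Rational(-1, 2), Mul(Mul(Pow(5, 2), 37), -8)) = Mul(Rational(-1, 2), Mul(Mul(25, 37), -8)) = Mul(Rational(-1, 2), Mul(925, -8)) = Mul(Rational(-1, 2), -7400) = 3700)
Add(l, Mul(-1, N)) = Add(3700, Mul(-1, -40418)) = Add(3700, 40418) = 44118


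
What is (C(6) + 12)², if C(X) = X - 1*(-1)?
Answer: 361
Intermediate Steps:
C(X) = 1 + X (C(X) = X + 1 = 1 + X)
(C(6) + 12)² = ((1 + 6) + 12)² = (7 + 12)² = 19² = 361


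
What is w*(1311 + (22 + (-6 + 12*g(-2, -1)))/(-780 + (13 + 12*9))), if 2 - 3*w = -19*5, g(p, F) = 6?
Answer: 83794517/1977 ≈ 42385.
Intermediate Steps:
w = 97/3 (w = ⅔ - (-1)*19*5/3 = ⅔ - (-1)*95/3 = ⅔ - ⅓*(-95) = ⅔ + 95/3 = 97/3 ≈ 32.333)
w*(1311 + (22 + (-6 + 12*g(-2, -1)))/(-780 + (13 + 12*9))) = 97*(1311 + (22 + (-6 + 12*6))/(-780 + (13 + 12*9)))/3 = 97*(1311 + (22 + (-6 + 72))/(-780 + (13 + 108)))/3 = 97*(1311 + (22 + 66)/(-780 + 121))/3 = 97*(1311 + 88/(-659))/3 = 97*(1311 + 88*(-1/659))/3 = 97*(1311 - 88/659)/3 = (97/3)*(863861/659) = 83794517/1977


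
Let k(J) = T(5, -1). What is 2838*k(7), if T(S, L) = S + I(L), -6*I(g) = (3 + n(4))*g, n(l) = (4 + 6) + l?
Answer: 22231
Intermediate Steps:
n(l) = 10 + l
I(g) = -17*g/6 (I(g) = -(3 + (10 + 4))*g/6 = -(3 + 14)*g/6 = -17*g/6)
T(S, L) = S - 17*L/6
k(J) = 47/6 (k(J) = 5 - 17/6*(-1) = 5 + 17/6 = 47/6)
2838*k(7) = 2838*(47/6) = 22231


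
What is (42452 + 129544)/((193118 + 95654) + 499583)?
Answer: 57332/262785 ≈ 0.21817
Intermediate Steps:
(42452 + 129544)/((193118 + 95654) + 499583) = 171996/(288772 + 499583) = 171996/788355 = 171996*(1/788355) = 57332/262785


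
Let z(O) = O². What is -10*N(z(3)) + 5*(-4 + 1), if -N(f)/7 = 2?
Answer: 125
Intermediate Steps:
N(f) = -14 (N(f) = -7*2 = -14)
-10*N(z(3)) + 5*(-4 + 1) = -10*(-14) + 5*(-4 + 1) = 140 + 5*(-3) = 140 - 15 = 125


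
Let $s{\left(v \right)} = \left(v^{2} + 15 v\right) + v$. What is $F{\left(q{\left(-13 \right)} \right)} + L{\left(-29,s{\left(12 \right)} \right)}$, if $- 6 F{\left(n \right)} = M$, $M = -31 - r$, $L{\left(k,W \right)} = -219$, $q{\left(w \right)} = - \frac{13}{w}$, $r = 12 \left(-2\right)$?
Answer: $- \frac{1307}{6} \approx -217.83$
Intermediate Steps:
$r = -24$
$s{\left(v \right)} = v^{2} + 16 v$
$M = -7$ ($M = -31 - -24 = -31 + 24 = -7$)
$F{\left(n \right)} = \frac{7}{6}$ ($F{\left(n \right)} = \left(- \frac{1}{6}\right) \left(-7\right) = \frac{7}{6}$)
$F{\left(q{\left(-13 \right)} \right)} + L{\left(-29,s{\left(12 \right)} \right)} = \frac{7}{6} - 219 = - \frac{1307}{6}$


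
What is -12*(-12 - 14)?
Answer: 312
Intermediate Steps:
-12*(-12 - 14) = -12*(-26) = -1*(-312) = 312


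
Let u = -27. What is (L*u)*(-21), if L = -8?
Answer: -4536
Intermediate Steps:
(L*u)*(-21) = -8*(-27)*(-21) = 216*(-21) = -4536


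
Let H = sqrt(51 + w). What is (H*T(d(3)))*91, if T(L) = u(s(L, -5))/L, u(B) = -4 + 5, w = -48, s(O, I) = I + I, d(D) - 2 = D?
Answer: 91*sqrt(3)/5 ≈ 31.523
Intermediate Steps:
d(D) = 2 + D
s(O, I) = 2*I
u(B) = 1
H = sqrt(3) (H = sqrt(51 - 48) = sqrt(3) ≈ 1.7320)
T(L) = 1/L
(H*T(d(3)))*91 = (sqrt(3)/(2 + 3))*91 = (sqrt(3)/5)*91 = 91*sqrt(3)/5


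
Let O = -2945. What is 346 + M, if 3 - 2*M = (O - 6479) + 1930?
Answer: 8189/2 ≈ 4094.5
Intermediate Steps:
M = 7497/2 (M = 3/2 - ((-2945 - 6479) + 1930)/2 = 3/2 - (-9424 + 1930)/2 = 3/2 - ½*(-7494) = 3/2 + 3747 = 7497/2 ≈ 3748.5)
346 + M = 346 + 7497/2 = 8189/2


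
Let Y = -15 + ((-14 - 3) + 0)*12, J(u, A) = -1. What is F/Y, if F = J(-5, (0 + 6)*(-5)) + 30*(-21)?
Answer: 631/219 ≈ 2.8813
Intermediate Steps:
F = -631 (F = -1 + 30*(-21) = -1 - 630 = -631)
Y = -219 (Y = -15 + (-17 + 0)*12 = -15 - 17*12 = -15 - 204 = -219)
F/Y = -631/(-219) = -631*(-1/219) = 631/219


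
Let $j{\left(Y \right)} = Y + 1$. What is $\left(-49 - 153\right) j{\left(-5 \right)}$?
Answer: $808$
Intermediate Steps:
$j{\left(Y \right)} = 1 + Y$
$\left(-49 - 153\right) j{\left(-5 \right)} = \left(-49 - 153\right) \left(1 - 5\right) = \left(-202\right) \left(-4\right) = 808$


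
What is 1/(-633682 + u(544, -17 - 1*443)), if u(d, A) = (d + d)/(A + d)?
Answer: -21/13307050 ≈ -1.5781e-6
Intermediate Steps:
u(d, A) = 2*d/(A + d) (u(d, A) = (2*d)/(A + d) = 2*d/(A + d))
1/(-633682 + u(544, -17 - 1*443)) = 1/(-633682 + 2*544/((-17 - 1*443) + 544)) = 1/(-633682 + 2*544/((-17 - 443) + 544)) = 1/(-633682 + 2*544/(-460 + 544)) = 1/(-633682 + 2*544/84) = 1/(-633682 + 2*544*(1/84)) = 1/(-633682 + 272/21) = 1/(-13307050/21) = -21/13307050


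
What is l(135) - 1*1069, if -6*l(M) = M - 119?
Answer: -3215/3 ≈ -1071.7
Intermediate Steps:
l(M) = 119/6 - M/6 (l(M) = -(M - 119)/6 = -(-119 + M)/6 = 119/6 - M/6)
l(135) - 1*1069 = (119/6 - ⅙*135) - 1*1069 = (119/6 - 45/2) - 1069 = -8/3 - 1069 = -3215/3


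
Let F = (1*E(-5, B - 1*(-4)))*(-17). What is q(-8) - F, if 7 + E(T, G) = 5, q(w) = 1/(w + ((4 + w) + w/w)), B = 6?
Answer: -375/11 ≈ -34.091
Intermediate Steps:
q(w) = 1/(5 + 2*w) (q(w) = 1/(w + ((4 + w) + 1)) = 1/(w + (5 + w)) = 1/(5 + 2*w))
E(T, G) = -2 (E(T, G) = -7 + 5 = -2)
F = 34 (F = (1*(-2))*(-17) = -2*(-17) = 34)
q(-8) - F = 1/(5 + 2*(-8)) - 1*34 = 1/(5 - 16) - 34 = 1/(-11) - 34 = -1/11 - 34 = -375/11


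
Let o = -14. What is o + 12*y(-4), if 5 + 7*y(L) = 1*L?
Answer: -206/7 ≈ -29.429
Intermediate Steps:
y(L) = -5/7 + L/7 (y(L) = -5/7 + (1*L)/7 = -5/7 + L/7)
o + 12*y(-4) = -14 + 12*(-5/7 + (⅐)*(-4)) = -14 + 12*(-5/7 - 4/7) = -14 + 12*(-9/7) = -14 - 108/7 = -206/7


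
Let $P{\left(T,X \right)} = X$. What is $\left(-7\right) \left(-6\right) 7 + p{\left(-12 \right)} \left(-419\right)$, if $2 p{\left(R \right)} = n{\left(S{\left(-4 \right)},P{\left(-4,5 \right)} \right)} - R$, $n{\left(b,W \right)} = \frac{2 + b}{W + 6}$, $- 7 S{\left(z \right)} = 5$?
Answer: $- \frac{345651}{154} \approx -2244.5$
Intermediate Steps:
$S{\left(z \right)} = - \frac{5}{7}$ ($S{\left(z \right)} = \left(- \frac{1}{7}\right) 5 = - \frac{5}{7}$)
$n{\left(b,W \right)} = \frac{2 + b}{6 + W}$
$p{\left(R \right)} = \frac{9}{154} - \frac{R}{2}$ ($p{\left(R \right)} = \frac{\frac{2 - \frac{5}{7}}{6 + 5} - R}{2} = \frac{\frac{1}{11} \cdot \frac{9}{7} - R}{2} = \frac{\frac{9}{77} - R}{2} = \frac{9}{154} - \frac{R}{2}$)
$\left(-7\right) \left(-6\right) 7 + p{\left(-12 \right)} \left(-419\right) = \left(-7\right) \left(-6\right) 7 + \left(\frac{9}{154} - -6\right) \left(-419\right) = 42 \cdot 7 + \left(\frac{9}{154} + 6\right) \left(-419\right) = 294 + \frac{933}{154} \left(-419\right) = 294 - \frac{390927}{154} = - \frac{345651}{154}$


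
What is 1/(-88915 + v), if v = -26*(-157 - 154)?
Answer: -1/80829 ≈ -1.2372e-5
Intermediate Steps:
v = 8086 (v = -26*(-311) = 8086)
1/(-88915 + v) = 1/(-88915 + 8086) = 1/(-80829) = -1/80829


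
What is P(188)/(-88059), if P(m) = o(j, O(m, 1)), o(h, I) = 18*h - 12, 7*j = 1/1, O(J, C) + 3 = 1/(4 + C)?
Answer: 22/205471 ≈ 0.00010707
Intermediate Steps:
O(J, C) = -3 + 1/(4 + C)
j = ⅐ (j = (⅐)/1 = (⅐)*1 = ⅐ ≈ 0.14286)
o(h, I) = -12 + 18*h
P(m) = -66/7 (P(m) = -12 + 18*(⅐) = -12 + 18/7 = -66/7)
P(188)/(-88059) = -66/7/(-88059) = -66/7*(-1/88059) = 22/205471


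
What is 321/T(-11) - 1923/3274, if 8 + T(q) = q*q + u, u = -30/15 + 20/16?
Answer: 3340389/1470026 ≈ 2.2723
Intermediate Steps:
u = -¾ (u = -30*1/15 + 20*(1/16) = -2 + 5/4 = -¾ ≈ -0.75000)
T(q) = -35/4 + q² (T(q) = -8 + (q*q - ¾) = -8 + (q² - ¾) = -8 + (-¾ + q²) = -35/4 + q²)
321/T(-11) - 1923/3274 = 321/(-35/4 + (-11)²) - 1923/3274 = 321/(-35/4 + 121) - 1923*1/3274 = 321/(449/4) - 1923/3274 = 321*(4/449) - 1923/3274 = 1284/449 - 1923/3274 = 3340389/1470026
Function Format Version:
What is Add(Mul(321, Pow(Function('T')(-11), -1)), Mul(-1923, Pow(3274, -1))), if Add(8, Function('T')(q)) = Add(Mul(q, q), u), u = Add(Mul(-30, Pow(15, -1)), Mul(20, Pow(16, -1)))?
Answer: Rational(3340389, 1470026) ≈ 2.2723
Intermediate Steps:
u = Rational(-3, 4) (u = Add(Mul(-30, Rational(1, 15)), Mul(20, Rational(1, 16))) = Add(-2, Rational(5, 4)) = Rational(-3, 4) ≈ -0.75000)
Function('T')(q) = Add(Rational(-35, 4), Pow(q, 2)) (Function('T')(q) = Add(-8, Add(Mul(q, q), Rational(-3, 4))) = Add(-8, Add(Pow(q, 2), Rational(-3, 4))) = Add(-8, Add(Rational(-3, 4), Pow(q, 2))) = Add(Rational(-35, 4), Pow(q, 2)))
Add(Mul(321, Pow(Function('T')(-11), -1)), Mul(-1923, Pow(3274, -1))) = Add(Mul(321, Pow(Add(Rational(-35, 4), Pow(-11, 2)), -1)), Mul(-1923, Pow(3274, -1))) = Add(Mul(321, Pow(Add(Rational(-35, 4), 121), -1)), Mul(-1923, Rational(1, 3274))) = Add(Mul(321, Pow(Rational(449, 4), -1)), Rational(-1923, 3274)) = Add(Mul(321, Rational(4, 449)), Rational(-1923, 3274)) = Add(Rational(1284, 449), Rational(-1923, 3274)) = Rational(3340389, 1470026)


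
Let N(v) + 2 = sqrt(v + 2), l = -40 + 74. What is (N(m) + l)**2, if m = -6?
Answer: 1020 + 128*I ≈ 1020.0 + 128.0*I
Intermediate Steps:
l = 34
N(v) = -2 + sqrt(2 + v) (N(v) = -2 + sqrt(v + 2) = -2 + sqrt(2 + v))
(N(m) + l)**2 = ((-2 + sqrt(2 - 6)) + 34)**2 = ((-2 + sqrt(-4)) + 34)**2 = ((-2 + 2*I) + 34)**2 = (32 + 2*I)**2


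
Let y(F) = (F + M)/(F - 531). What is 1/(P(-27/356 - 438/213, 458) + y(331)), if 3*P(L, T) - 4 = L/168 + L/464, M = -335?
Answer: 2638814400/3555989963 ≈ 0.74208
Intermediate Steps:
y(F) = (-335 + F)/(-531 + F) (y(F) = (F - 335)/(F - 531) = (-335 + F)/(-531 + F))
P(L, T) = 4/3 + 79*L/29232 (P(L, T) = 4/3 + (L/168 + L/464)/3 = 4/3 + (79*L/9744)/3 = 4/3 + 79*L/29232)
1/(P(-27/356 - 438/213, 458) + y(331)) = 1/((4/3 + 79*(-27/356 - 438/213)/29232) + (-335 + 331)/(-531 + 331)) = 1/((4/3 + 79*(-27*1/356 - 438*1/213)/29232) - 4/(-200)) = 1/((4/3 + 79*(-27/356 - 146/71)/29232) - 1/200*(-4)) = 1/((4/3 + (79/29232)*(-53893/25276)) + 1/50) = 1/((4/3 - 608221/105552576) + 1/50) = 1/(140128547/105552576 + 1/50) = 1/(3555989963/2638814400) = 2638814400/3555989963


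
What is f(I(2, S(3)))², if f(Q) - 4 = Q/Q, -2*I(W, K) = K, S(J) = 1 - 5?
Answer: 25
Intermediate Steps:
S(J) = -4
I(W, K) = -K/2
f(Q) = 5 (f(Q) = 4 + Q/Q = 4 + 1 = 5)
f(I(2, S(3)))² = 5² = 25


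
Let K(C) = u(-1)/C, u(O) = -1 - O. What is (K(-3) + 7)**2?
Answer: 49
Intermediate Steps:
K(C) = 0 (K(C) = (-1 - 1*(-1))/C = (-1 + 1)/C = 0/C = 0)
(K(-3) + 7)**2 = (0 + 7)**2 = 7**2 = 49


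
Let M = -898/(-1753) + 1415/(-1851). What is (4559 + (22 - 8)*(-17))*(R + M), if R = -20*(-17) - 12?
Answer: 4595284492927/3244803 ≈ 1.4162e+6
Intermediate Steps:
R = 328 (R = 340 - 12 = 328)
M = -818297/3244803 (M = -898*(-1/1753) + 1415*(-1/1851) = 898/1753 - 1415/1851 = -818297/3244803 ≈ -0.25219)
(4559 + (22 - 8)*(-17))*(R + M) = (4559 + (22 - 8)*(-17))*(328 - 818297/3244803) = (4559 + 14*(-17))*(1063477087/3244803) = (4559 - 238)*(1063477087/3244803) = 4321*(1063477087/3244803) = 4595284492927/3244803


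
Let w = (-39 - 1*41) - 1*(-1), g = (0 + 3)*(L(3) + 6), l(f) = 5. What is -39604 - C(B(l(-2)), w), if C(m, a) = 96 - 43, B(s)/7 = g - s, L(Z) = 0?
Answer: -39657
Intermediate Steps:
g = 18 (g = (0 + 3)*(0 + 6) = 3*6 = 18)
w = -79 (w = (-39 - 41) + 1 = -80 + 1 = -79)
B(s) = 126 - 7*s (B(s) = 7*(18 - s) = 126 - 7*s)
C(m, a) = 53
-39604 - C(B(l(-2)), w) = -39604 - 1*53 = -39604 - 53 = -39657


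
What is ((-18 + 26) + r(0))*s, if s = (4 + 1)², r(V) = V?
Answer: 200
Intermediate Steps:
s = 25 (s = 5² = 25)
((-18 + 26) + r(0))*s = ((-18 + 26) + 0)*25 = (8 + 0)*25 = 8*25 = 200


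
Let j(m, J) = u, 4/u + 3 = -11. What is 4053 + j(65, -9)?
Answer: 28369/7 ≈ 4052.7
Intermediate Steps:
u = -2/7 (u = 4/(-3 - 11) = 4/(-14) = 4*(-1/14) = -2/7 ≈ -0.28571)
j(m, J) = -2/7
4053 + j(65, -9) = 4053 - 2/7 = 28369/7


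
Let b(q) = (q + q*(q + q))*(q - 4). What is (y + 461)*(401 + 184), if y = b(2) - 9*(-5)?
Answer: 284310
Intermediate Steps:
b(q) = (-4 + q)*(q + 2*q²) (b(q) = (q + q*(2*q))*(-4 + q) = (q + 2*q²)*(-4 + q) = (-4 + q)*(q + 2*q²))
y = 25 (y = 2*(-4 - 7*2 + 2*2²) - 9*(-5) = 2*(-4 - 14 + 2*4) + 45 = 2*(-4 - 14 + 8) + 45 = 2*(-10) + 45 = -20 + 45 = 25)
(y + 461)*(401 + 184) = (25 + 461)*(401 + 184) = 486*585 = 284310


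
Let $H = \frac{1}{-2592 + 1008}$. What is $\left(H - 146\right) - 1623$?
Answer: $- \frac{2802097}{1584} \approx -1769.0$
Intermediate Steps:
$H = - \frac{1}{1584}$ ($H = \frac{1}{-1584} = - \frac{1}{1584} \approx -0.00063131$)
$\left(H - 146\right) - 1623 = \left(- \frac{1}{1584} - 146\right) - 1623 = - \frac{231265}{1584} - 1623 = - \frac{2802097}{1584}$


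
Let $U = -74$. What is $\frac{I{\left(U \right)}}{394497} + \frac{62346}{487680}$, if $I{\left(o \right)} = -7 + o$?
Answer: $\frac{151579061}{1187582080} \approx 0.12764$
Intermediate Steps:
$\frac{I{\left(U \right)}}{394497} + \frac{62346}{487680} = \frac{-7 - 74}{394497} + \frac{62346}{487680} = \left(-81\right) \frac{1}{394497} + 62346 \cdot \frac{1}{487680} = - \frac{3}{14611} + \frac{10391}{81280} = \frac{151579061}{1187582080}$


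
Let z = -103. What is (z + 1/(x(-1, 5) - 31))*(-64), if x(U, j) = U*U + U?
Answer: 204416/31 ≈ 6594.1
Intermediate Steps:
x(U, j) = U + U² (x(U, j) = U² + U = U + U²)
(z + 1/(x(-1, 5) - 31))*(-64) = (-103 + 1/(-(1 - 1) - 31))*(-64) = (-103 + 1/(-1*0 - 31))*(-64) = (-103 + 1/(0 - 31))*(-64) = (-103 + 1/(-31))*(-64) = (-103 - 1/31)*(-64) = -3194/31*(-64) = 204416/31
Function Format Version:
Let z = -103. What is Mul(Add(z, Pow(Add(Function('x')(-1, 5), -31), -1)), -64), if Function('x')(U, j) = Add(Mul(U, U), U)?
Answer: Rational(204416, 31) ≈ 6594.1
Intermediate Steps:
Function('x')(U, j) = Add(U, Pow(U, 2)) (Function('x')(U, j) = Add(Pow(U, 2), U) = Add(U, Pow(U, 2)))
Mul(Add(z, Pow(Add(Function('x')(-1, 5), -31), -1)), -64) = Mul(Add(-103, Pow(Add(Mul(-1, Add(1, -1)), -31), -1)), -64) = Mul(Add(-103, Pow(Add(Mul(-1, 0), -31), -1)), -64) = Mul(Add(-103, Pow(Add(0, -31), -1)), -64) = Mul(Add(-103, Pow(-31, -1)), -64) = Mul(Add(-103, Rational(-1, 31)), -64) = Mul(Rational(-3194, 31), -64) = Rational(204416, 31)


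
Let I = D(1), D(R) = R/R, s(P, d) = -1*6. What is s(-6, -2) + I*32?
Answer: 26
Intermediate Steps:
s(P, d) = -6
D(R) = 1
I = 1
s(-6, -2) + I*32 = -6 + 1*32 = -6 + 32 = 26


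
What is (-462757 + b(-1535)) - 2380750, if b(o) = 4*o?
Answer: -2849647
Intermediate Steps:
(-462757 + b(-1535)) - 2380750 = (-462757 + 4*(-1535)) - 2380750 = (-462757 - 6140) - 2380750 = -468897 - 2380750 = -2849647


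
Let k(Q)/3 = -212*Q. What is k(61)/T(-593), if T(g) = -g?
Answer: -38796/593 ≈ -65.423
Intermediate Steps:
k(Q) = -636*Q (k(Q) = 3*(-212*Q) = -636*Q)
k(61)/T(-593) = (-636*61)/((-1*(-593))) = -38796/593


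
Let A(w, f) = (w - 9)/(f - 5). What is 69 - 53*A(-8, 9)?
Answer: 1177/4 ≈ 294.25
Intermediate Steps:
A(w, f) = (-9 + w)/(-5 + f)
69 - 53*A(-8, 9) = 69 - 53*(-9 - 8)/(-5 + 9) = 69 - 53*(-17)/4 = 69 - 53*(-17/4) = 69 + 901/4 = 1177/4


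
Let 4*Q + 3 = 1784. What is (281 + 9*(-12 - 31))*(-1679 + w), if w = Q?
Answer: 261555/2 ≈ 1.3078e+5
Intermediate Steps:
Q = 1781/4 (Q = -¾ + (¼)*1784 = -¾ + 446 = 1781/4 ≈ 445.25)
w = 1781/4 ≈ 445.25
(281 + 9*(-12 - 31))*(-1679 + w) = (281 + 9*(-12 - 31))*(-1679 + 1781/4) = (281 + 9*(-43))*(-4935/4) = (281 - 387)*(-4935/4) = -106*(-4935/4) = 261555/2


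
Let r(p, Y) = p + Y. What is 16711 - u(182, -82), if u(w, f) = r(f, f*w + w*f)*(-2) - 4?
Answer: -43145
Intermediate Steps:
r(p, Y) = Y + p
u(w, f) = -4 - 2*f - 4*f*w (u(w, f) = ((f*w + w*f) + f)*(-2) - 4 = ((f*w + f*w) + f)*(-2) - 4 = (2*f*w + f)*(-2) - 4 = (f + 2*f*w)*(-2) - 4 = (-2*f - 4*f*w) - 4 = -4 - 2*f - 4*f*w)
16711 - u(182, -82) = 16711 - (-4 - 2*(-82) - 4*(-82)*182) = 16711 - (-4 + 164 + 59696) = 16711 - 1*59856 = 16711 - 59856 = -43145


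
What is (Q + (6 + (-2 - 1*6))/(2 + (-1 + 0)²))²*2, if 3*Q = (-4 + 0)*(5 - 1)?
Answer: 72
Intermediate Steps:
Q = -16/3 (Q = ((-4 + 0)*(5 - 1))/3 = (-4*4)/3 = (⅓)*(-16) = -16/3 ≈ -5.3333)
(Q + (6 + (-2 - 1*6))/(2 + (-1 + 0)²))²*2 = (-16/3 + (6 + (-2 - 1*6))/(2 + (-1 + 0)²))²*2 = (-16/3 + (6 + (-2 - 6))/(2 + (-1)²))²*2 = (-16/3 + (6 - 8)/(2 + 1))²*2 = (-16/3 - 2/3)²*2 = (-16/3 - 2*⅓)²*2 = (-16/3 - ⅔)²*2 = (-6)²*2 = 36*2 = 72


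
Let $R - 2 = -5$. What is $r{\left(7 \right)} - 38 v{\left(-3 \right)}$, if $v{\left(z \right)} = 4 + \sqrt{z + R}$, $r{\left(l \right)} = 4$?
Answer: $-148 - 38 i \sqrt{6} \approx -148.0 - 93.081 i$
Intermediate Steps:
$R = -3$ ($R = 2 - 5 = -3$)
$v{\left(z \right)} = 4 + \sqrt{-3 + z}$ ($v{\left(z \right)} = 4 + \sqrt{z - 3} = 4 + \sqrt{-3 + z}$)
$r{\left(7 \right)} - 38 v{\left(-3 \right)} = 4 - 38 \left(4 + \sqrt{-3 - 3}\right) = 4 - 38 \left(4 + \sqrt{-6}\right) = 4 - 38 \left(4 + i \sqrt{6}\right) = 4 - \left(152 + 38 i \sqrt{6}\right) = -148 - 38 i \sqrt{6}$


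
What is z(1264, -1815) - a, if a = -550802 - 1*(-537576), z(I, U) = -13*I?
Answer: -3206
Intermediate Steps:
a = -13226 (a = -550802 + 537576 = -13226)
z(1264, -1815) - a = -13*1264 - 1*(-13226) = -16432 + 13226 = -3206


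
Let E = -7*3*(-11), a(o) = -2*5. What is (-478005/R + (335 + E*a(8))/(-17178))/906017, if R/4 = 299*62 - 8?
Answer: -806478289/115357106912712 ≈ -6.9911e-6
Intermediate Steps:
a(o) = -10
R = 74120 (R = 4*(299*62 - 8) = 4*(18538 - 8) = 4*18530 = 74120)
E = 231 (E = -21*(-11) = 231)
(-478005/R + (335 + E*a(8))/(-17178))/906017 = (-478005/74120 + (335 + 231*(-10))/(-17178))/906017 = (-478005*1/74120 + (335 - 2310)*(-1/17178))*(1/906017) = (-95601/14824 - 1975*(-1/17178))*(1/906017) = (-95601/14824 + 1975/17178)*(1/906017) = -806478289/127323336*1/906017 = -806478289/115357106912712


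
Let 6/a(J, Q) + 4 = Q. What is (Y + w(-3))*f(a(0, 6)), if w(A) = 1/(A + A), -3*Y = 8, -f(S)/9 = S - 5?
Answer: -51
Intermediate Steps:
a(J, Q) = 6/(-4 + Q)
f(S) = 45 - 9*S (f(S) = -9*(S - 5) = -9*(-5 + S) = 45 - 9*S)
Y = -8/3 (Y = -⅓*8 = -8/3 ≈ -2.6667)
w(A) = 1/(2*A)
(Y + w(-3))*f(a(0, 6)) = (-8/3 + (½)/(-3))*(45 - 54/(-4 + 6)) = (-8/3 + (½)*(-⅓))*(45 - 54/2) = (-8/3 - ⅙)*(45 - 54/2) = -17*(45 - 9*3)/6 = -17*(45 - 27)/6 = -17/6*18 = -51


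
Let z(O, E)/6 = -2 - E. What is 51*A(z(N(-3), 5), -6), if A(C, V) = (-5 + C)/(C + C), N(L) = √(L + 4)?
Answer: 799/28 ≈ 28.536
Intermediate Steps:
N(L) = √(4 + L)
z(O, E) = -12 - 6*E (z(O, E) = 6*(-2 - E) = -12 - 6*E)
A(C, V) = (-5 + C)/(2*C) (A(C, V) = (-5 + C)/((2*C)) = (-5 + C)*(1/(2*C)) = (-5 + C)/(2*C))
51*A(z(N(-3), 5), -6) = 51*((-5 + (-12 - 6*5))/(2*(-12 - 6*5))) = 51*((-5 + (-12 - 30))/(2*(-12 - 30))) = 51*((½)*(-5 - 42)/(-42)) = 51*((½)*(-1/42)*(-47)) = 51*(47/84) = 799/28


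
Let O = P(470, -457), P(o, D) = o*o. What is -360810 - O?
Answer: -581710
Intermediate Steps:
P(o, D) = o**2
O = 220900 (O = 470**2 = 220900)
-360810 - O = -360810 - 1*220900 = -360810 - 220900 = -581710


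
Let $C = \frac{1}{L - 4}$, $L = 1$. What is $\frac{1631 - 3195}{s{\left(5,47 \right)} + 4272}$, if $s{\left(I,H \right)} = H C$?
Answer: $- \frac{4692}{12769} \approx -0.36745$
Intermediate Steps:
$C = - \frac{1}{3}$ ($C = \frac{1}{1 - 4} = \frac{1}{-3} = - \frac{1}{3} \approx -0.33333$)
$s{\left(I,H \right)} = - \frac{H}{3}$ ($s{\left(I,H \right)} = H \left(- \frac{1}{3}\right) = - \frac{H}{3}$)
$\frac{1631 - 3195}{s{\left(5,47 \right)} + 4272} = \frac{1631 - 3195}{\left(- \frac{1}{3}\right) 47 + 4272} = - \frac{1564}{- \frac{47}{3} + 4272} = - \frac{1564}{\frac{12769}{3}} = \left(-1564\right) \frac{3}{12769} = - \frac{4692}{12769}$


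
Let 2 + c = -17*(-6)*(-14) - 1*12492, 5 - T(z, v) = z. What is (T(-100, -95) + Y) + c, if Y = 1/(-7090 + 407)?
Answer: -92339012/6683 ≈ -13817.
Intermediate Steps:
T(z, v) = 5 - z
Y = -1/6683 (Y = 1/(-6683) = -1/6683 ≈ -0.00014963)
c = -13922 (c = -2 + (-17*(-6)*(-14) - 1*12492) = -2 + (102*(-14) - 12492) = -2 + (-1428 - 12492) = -2 - 13920 = -13922)
(T(-100, -95) + Y) + c = ((5 - 1*(-100)) - 1/6683) - 13922 = ((5 + 100) - 1/6683) - 13922 = (105 - 1/6683) - 13922 = 701714/6683 - 13922 = -92339012/6683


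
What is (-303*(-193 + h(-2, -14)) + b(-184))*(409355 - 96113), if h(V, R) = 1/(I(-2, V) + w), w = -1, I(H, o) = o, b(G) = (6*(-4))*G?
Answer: 19732993032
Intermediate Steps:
b(G) = -24*G
h(V, R) = 1/(-1 + V) (h(V, R) = 1/(V - 1) = 1/(-1 + V))
(-303*(-193 + h(-2, -14)) + b(-184))*(409355 - 96113) = (-303*(-193 + 1/(-1 - 2)) - 24*(-184))*(409355 - 96113) = (-303*(-193 + 1/(-3)) + 4416)*313242 = (-303*(-193 - 1/3) + 4416)*313242 = (-303*(-580/3) + 4416)*313242 = (58580 + 4416)*313242 = 62996*313242 = 19732993032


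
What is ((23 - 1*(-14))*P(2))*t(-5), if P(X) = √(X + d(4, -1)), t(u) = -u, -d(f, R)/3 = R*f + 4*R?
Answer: 185*√26 ≈ 943.32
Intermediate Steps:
d(f, R) = -12*R - 3*R*f (d(f, R) = -3*(R*f + 4*R) = -3*(4*R + R*f) = -12*R - 3*R*f)
P(X) = √(24 + X) (P(X) = √(X - 3*(-1)*(4 + 4)) = √(X - 3*(-1)*8) = √(X + 24) = √(24 + X))
((23 - 1*(-14))*P(2))*t(-5) = ((23 - 1*(-14))*√(24 + 2))*(-1*(-5)) = ((23 + 14)*√26)*5 = (37*√26)*5 = 185*√26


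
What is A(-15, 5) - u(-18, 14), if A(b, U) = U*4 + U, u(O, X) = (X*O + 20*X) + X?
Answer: -17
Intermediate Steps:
u(O, X) = 21*X + O*X (u(O, X) = (O*X + 20*X) + X = (20*X + O*X) + X = 21*X + O*X)
A(b, U) = 5*U (A(b, U) = 4*U + U = 5*U)
A(-15, 5) - u(-18, 14) = 5*5 - 14*(21 - 18) = 25 - 14*3 = 25 - 1*42 = 25 - 42 = -17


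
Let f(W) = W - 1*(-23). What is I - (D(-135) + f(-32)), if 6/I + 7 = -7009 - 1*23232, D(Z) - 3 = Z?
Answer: 2132481/15124 ≈ 141.00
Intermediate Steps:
D(Z) = 3 + Z
f(W) = 23 + W (f(W) = W + 23 = 23 + W)
I = -3/15124 (I = 6/(-7 + (-7009 - 1*23232)) = 6/(-7 + (-7009 - 23232)) = 6/(-7 - 30241) = 6/(-30248) = 6*(-1/30248) = -3/15124 ≈ -0.00019836)
I - (D(-135) + f(-32)) = -3/15124 - ((3 - 135) + (23 - 32)) = -3/15124 - (-132 - 9) = -3/15124 - 1*(-141) = -3/15124 + 141 = 2132481/15124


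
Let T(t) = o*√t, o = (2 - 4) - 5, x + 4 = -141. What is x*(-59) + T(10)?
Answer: 8555 - 7*√10 ≈ 8532.9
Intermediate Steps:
x = -145 (x = -4 - 141 = -145)
o = -7 (o = -2 - 5 = -7)
T(t) = -7*√t
x*(-59) + T(10) = -145*(-59) - 7*√10 = 8555 - 7*√10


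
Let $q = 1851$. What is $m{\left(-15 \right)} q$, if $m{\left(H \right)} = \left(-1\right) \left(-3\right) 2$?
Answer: $11106$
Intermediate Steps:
$m{\left(H \right)} = 6$ ($m{\left(H \right)} = 3 \cdot 2 = 6$)
$m{\left(-15 \right)} q = 6 \cdot 1851 = 11106$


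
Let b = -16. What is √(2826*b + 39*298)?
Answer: I*√33594 ≈ 183.29*I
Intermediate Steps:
√(2826*b + 39*298) = √(2826*(-16) + 39*298) = √(-45216 + 11622) = √(-33594) = I*√33594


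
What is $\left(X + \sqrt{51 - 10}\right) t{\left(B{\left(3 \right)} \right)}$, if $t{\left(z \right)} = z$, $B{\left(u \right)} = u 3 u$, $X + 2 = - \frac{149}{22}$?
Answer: $- \frac{5211}{22} + 27 \sqrt{41} \approx -63.979$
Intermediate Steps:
$X = - \frac{193}{22}$ ($X = -2 - \frac{149}{22} = - \frac{193}{22} \approx -8.7727$)
$B{\left(u \right)} = 3 u^{2}$ ($B{\left(u \right)} = 3 u u = 3 u^{2}$)
$\left(X + \sqrt{51 - 10}\right) t{\left(B{\left(3 \right)} \right)} = \left(- \frac{193}{22} + \sqrt{51 - 10}\right) 3 \cdot 3^{2} = \left(- \frac{193}{22} + \sqrt{41}\right) 3 \cdot 9 = \left(- \frac{193}{22} + \sqrt{41}\right) 27 = - \frac{5211}{22} + 27 \sqrt{41}$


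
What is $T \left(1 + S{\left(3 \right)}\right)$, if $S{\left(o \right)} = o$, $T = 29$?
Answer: $116$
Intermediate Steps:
$T \left(1 + S{\left(3 \right)}\right) = 29 \left(1 + 3\right) = 29 \cdot 4 = 116$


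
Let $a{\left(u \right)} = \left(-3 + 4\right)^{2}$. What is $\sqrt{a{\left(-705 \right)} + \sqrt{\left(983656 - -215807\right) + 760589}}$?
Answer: $\sqrt{1 + 2 \sqrt{490013}} \approx 37.43$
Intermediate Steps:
$a{\left(u \right)} = 1$ ($a{\left(u \right)} = 1^{2} = 1$)
$\sqrt{a{\left(-705 \right)} + \sqrt{\left(983656 - -215807\right) + 760589}} = \sqrt{1 + \sqrt{\left(983656 - -215807\right) + 760589}} = \sqrt{1 + \sqrt{\left(983656 + 215807\right) + 760589}} = \sqrt{1 + \sqrt{1199463 + 760589}} = \sqrt{1 + \sqrt{1960052}} = \sqrt{1 + 2 \sqrt{490013}}$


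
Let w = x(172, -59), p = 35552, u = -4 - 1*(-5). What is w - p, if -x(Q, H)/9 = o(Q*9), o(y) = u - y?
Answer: -21629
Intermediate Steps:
u = 1 (u = -4 + 5 = 1)
o(y) = 1 - y
x(Q, H) = -9 + 81*Q (x(Q, H) = -9*(1 - Q*9) = -9*(1 - 9*Q) = -9 + 81*Q)
w = 13923 (w = -9 + 81*172 = -9 + 13932 = 13923)
w - p = 13923 - 1*35552 = 13923 - 35552 = -21629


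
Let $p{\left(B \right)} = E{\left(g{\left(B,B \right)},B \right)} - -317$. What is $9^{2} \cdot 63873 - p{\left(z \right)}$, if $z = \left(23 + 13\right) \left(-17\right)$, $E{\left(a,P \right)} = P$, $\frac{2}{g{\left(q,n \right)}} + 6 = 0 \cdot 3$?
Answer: $5174008$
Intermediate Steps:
$g{\left(q,n \right)} = - \frac{1}{3}$ ($g{\left(q,n \right)} = \frac{2}{-6 + 0 \cdot 3} = \frac{2}{-6 + 0} = \frac{2}{-6} = 2 \left(- \frac{1}{6}\right) = - \frac{1}{3}$)
$z = -612$ ($z = 36 \left(-17\right) = -612$)
$p{\left(B \right)} = 317 + B$ ($p{\left(B \right)} = B - -317 = B + 317 = 317 + B$)
$9^{2} \cdot 63873 - p{\left(z \right)} = 9^{2} \cdot 63873 - \left(317 - 612\right) = 81 \cdot 63873 - -295 = 5173713 + 295 = 5174008$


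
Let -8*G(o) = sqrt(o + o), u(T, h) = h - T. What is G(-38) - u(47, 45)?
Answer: 2 - I*sqrt(19)/4 ≈ 2.0 - 1.0897*I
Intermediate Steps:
G(o) = -sqrt(2)*sqrt(o)/8 (G(o) = -sqrt(o + o)/8 = -sqrt(2)*sqrt(o)/8)
G(-38) - u(47, 45) = -sqrt(2)*sqrt(-38)/8 - (45 - 1*47) = -sqrt(2)*I*sqrt(38)/8 - (45 - 47) = -I*sqrt(19)/4 - 1*(-2) = -I*sqrt(19)/4 + 2 = 2 - I*sqrt(19)/4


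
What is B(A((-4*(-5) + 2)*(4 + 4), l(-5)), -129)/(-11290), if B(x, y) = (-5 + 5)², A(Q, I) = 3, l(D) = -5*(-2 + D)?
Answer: 0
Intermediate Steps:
l(D) = 10 - 5*D
B(x, y) = 0 (B(x, y) = 0² = 0)
B(A((-4*(-5) + 2)*(4 + 4), l(-5)), -129)/(-11290) = 0/(-11290) = 0*(-1/11290) = 0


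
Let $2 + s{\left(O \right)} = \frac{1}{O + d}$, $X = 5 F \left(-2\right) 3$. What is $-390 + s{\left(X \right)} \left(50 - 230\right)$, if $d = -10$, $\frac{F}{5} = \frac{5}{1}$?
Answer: $- \frac{1131}{38} \approx -29.763$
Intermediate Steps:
$F = 25$ ($F = 5 \cdot \frac{5}{1} = 5 \cdot 5 \cdot 1 = 5 \cdot 5 = 25$)
$X = -750$ ($X = 5 \cdot 25 \left(-2\right) 3 = 5 \left(\left(-50\right) 3\right) = 5 \left(-150\right) = -750$)
$s{\left(O \right)} = -2 + \frac{1}{-10 + O}$ ($s{\left(O \right)} = -2 + \frac{1}{O - 10} = -2 + \frac{1}{-10 + O}$)
$-390 + s{\left(X \right)} \left(50 - 230\right) = -390 + \frac{21 - -1500}{-10 - 750} \left(50 - 230\right) = -390 + \frac{21 + 1500}{-760} \left(50 - 230\right) = -390 + \left(- \frac{1}{760}\right) 1521 \left(-180\right) = -390 - - \frac{13689}{38} = -390 + \frac{13689}{38} = - \frac{1131}{38}$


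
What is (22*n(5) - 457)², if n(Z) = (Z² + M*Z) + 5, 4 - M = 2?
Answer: 178929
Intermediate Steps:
M = 2 (M = 4 - 1*2 = 4 - 2 = 2)
n(Z) = 5 + Z² + 2*Z (n(Z) = (Z² + 2*Z) + 5 = 5 + Z² + 2*Z)
(22*n(5) - 457)² = (22*(5 + 5² + 2*5) - 457)² = (22*(5 + 25 + 10) - 457)² = (22*40 - 457)² = (880 - 457)² = 423² = 178929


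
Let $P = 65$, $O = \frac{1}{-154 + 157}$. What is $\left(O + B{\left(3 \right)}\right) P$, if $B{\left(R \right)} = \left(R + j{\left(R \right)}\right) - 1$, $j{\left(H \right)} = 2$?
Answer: $\frac{845}{3} \approx 281.67$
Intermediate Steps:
$O = \frac{1}{3} \approx 0.33333$
$B{\left(R \right)} = 1 + R$ ($B{\left(R \right)} = \left(R + 2\right) - 1 = \left(2 + R\right) - 1 = 1 + R$)
$\left(O + B{\left(3 \right)}\right) P = \left(\frac{1}{3} + \left(1 + 3\right)\right) 65 = \left(\frac{1}{3} + 4\right) 65 = \frac{13}{3} \cdot 65 = \frac{845}{3}$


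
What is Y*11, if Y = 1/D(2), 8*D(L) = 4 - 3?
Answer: 88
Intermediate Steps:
D(L) = ⅛ (D(L) = (4 - 3)/8 = (⅛)*1 = ⅛)
Y = 8 (Y = 1/(⅛) = 8)
Y*11 = 8*11 = 88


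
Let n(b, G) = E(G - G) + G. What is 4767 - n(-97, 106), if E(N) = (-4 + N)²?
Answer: 4645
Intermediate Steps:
n(b, G) = 16 + G (n(b, G) = (-4 + (G - G))² + G = (-4 + 0)² + G = (-4)² + G = 16 + G)
4767 - n(-97, 106) = 4767 - (16 + 106) = 4767 - 1*122 = 4767 - 122 = 4645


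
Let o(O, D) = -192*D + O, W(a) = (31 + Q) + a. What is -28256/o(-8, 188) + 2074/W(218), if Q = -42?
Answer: 10091086/934191 ≈ 10.802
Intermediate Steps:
W(a) = -11 + a (W(a) = (31 - 42) + a = -11 + a)
o(O, D) = O - 192*D
-28256/o(-8, 188) + 2074/W(218) = -28256/(-8 - 192*188) + 2074/(-11 + 218) = -28256/(-8 - 36096) + 2074/207 = -28256/(-36104) + 2074*(1/207) = -28256*(-1/36104) + 2074/207 = 3532/4513 + 2074/207 = 10091086/934191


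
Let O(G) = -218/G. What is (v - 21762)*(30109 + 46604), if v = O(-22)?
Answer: -18355349649/11 ≈ -1.6687e+9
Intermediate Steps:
v = 109/11 (v = -218/(-22) = -218*(-1/22) = 109/11 ≈ 9.9091)
(v - 21762)*(30109 + 46604) = (109/11 - 21762)*(30109 + 46604) = -239273/11*76713 = -18355349649/11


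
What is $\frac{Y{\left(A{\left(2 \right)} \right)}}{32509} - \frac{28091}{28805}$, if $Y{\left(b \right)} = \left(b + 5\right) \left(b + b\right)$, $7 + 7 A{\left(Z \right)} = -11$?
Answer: $- \frac{6394990613}{6554952215} \approx -0.9756$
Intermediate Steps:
$A{\left(Z \right)} = - \frac{18}{7}$ ($A{\left(Z \right)} = -1 + \frac{1}{7} \left(-11\right) = -1 - \frac{11}{7} = - \frac{18}{7}$)
$Y{\left(b \right)} = 2 b \left(5 + b\right)$ ($Y{\left(b \right)} = \left(5 + b\right) 2 b = 2 b \left(5 + b\right)$)
$\frac{Y{\left(A{\left(2 \right)} \right)}}{32509} - \frac{28091}{28805} = \frac{2 \left(- \frac{18}{7}\right) \left(5 - \frac{18}{7}\right)}{32509} - \frac{28091}{28805} = 2 \left(- \frac{18}{7}\right) \frac{17}{7} \cdot \frac{1}{32509} - \frac{4013}{4115} = \left(- \frac{612}{49}\right) \frac{1}{32509} - \frac{4013}{4115} = - \frac{612}{1592941} - \frac{4013}{4115} = - \frac{6394990613}{6554952215}$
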